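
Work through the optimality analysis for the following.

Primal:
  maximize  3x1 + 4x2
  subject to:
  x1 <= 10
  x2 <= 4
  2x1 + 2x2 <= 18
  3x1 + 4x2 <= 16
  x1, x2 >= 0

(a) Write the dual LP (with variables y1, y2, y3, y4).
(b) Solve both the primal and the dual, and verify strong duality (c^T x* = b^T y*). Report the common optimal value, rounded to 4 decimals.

The standard primal-dual pair for 'max c^T x s.t. A x <= b, x >= 0' is:
  Dual:  min b^T y  s.t.  A^T y >= c,  y >= 0.

So the dual LP is:
  minimize  10y1 + 4y2 + 18y3 + 16y4
  subject to:
    y1 + 2y3 + 3y4 >= 3
    y2 + 2y3 + 4y4 >= 4
    y1, y2, y3, y4 >= 0

Solving the primal: x* = (5.3333, 0).
  primal value c^T x* = 16.
Solving the dual: y* = (0, 0, 0, 1).
  dual value b^T y* = 16.
Strong duality: c^T x* = b^T y*. Confirmed.

16


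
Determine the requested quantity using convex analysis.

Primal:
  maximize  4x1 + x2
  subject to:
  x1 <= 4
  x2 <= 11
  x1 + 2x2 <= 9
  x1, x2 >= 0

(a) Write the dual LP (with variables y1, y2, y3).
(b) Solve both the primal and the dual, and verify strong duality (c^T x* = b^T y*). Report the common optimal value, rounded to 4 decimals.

The standard primal-dual pair for 'max c^T x s.t. A x <= b, x >= 0' is:
  Dual:  min b^T y  s.t.  A^T y >= c,  y >= 0.

So the dual LP is:
  minimize  4y1 + 11y2 + 9y3
  subject to:
    y1 + y3 >= 4
    y2 + 2y3 >= 1
    y1, y2, y3 >= 0

Solving the primal: x* = (4, 2.5).
  primal value c^T x* = 18.5.
Solving the dual: y* = (3.5, 0, 0.5).
  dual value b^T y* = 18.5.
Strong duality: c^T x* = b^T y*. Confirmed.

18.5


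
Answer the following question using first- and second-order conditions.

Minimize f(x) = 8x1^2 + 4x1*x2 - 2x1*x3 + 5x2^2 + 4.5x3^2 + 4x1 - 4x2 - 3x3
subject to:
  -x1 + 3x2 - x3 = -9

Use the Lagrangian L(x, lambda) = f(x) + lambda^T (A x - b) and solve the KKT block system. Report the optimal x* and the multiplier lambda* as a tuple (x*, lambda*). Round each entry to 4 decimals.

Form the Lagrangian:
  L(x, lambda) = (1/2) x^T Q x + c^T x + lambda^T (A x - b)
Stationarity (grad_x L = 0): Q x + c + A^T lambda = 0.
Primal feasibility: A x = b.

This gives the KKT block system:
  [ Q   A^T ] [ x     ]   [-c ]
  [ A    0  ] [ lambda ] = [ b ]

Solving the linear system:
  x*      = (0.9466, -2.2258, 1.376)
  lambda* = (7.4905)
  f(x*)   = 37.9883

x* = (0.9466, -2.2258, 1.376), lambda* = (7.4905)


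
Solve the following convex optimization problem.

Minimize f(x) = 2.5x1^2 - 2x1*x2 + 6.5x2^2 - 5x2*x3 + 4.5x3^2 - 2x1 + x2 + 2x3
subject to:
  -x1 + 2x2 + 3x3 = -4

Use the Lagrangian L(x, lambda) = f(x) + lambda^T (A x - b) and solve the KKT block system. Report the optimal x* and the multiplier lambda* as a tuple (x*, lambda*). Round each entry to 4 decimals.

Form the Lagrangian:
  L(x, lambda) = (1/2) x^T Q x + c^T x + lambda^T (A x - b)
Stationarity (grad_x L = 0): Q x + c + A^T lambda = 0.
Primal feasibility: A x = b.

This gives the KKT block system:
  [ Q   A^T ] [ x     ]   [-c ]
  [ A    0  ] [ lambda ] = [ b ]

Solving the linear system:
  x*      = (0.4095, -0.5076, -0.8584)
  lambda* = (1.0627)
  f(x*)   = 0.6036

x* = (0.4095, -0.5076, -0.8584), lambda* = (1.0627)


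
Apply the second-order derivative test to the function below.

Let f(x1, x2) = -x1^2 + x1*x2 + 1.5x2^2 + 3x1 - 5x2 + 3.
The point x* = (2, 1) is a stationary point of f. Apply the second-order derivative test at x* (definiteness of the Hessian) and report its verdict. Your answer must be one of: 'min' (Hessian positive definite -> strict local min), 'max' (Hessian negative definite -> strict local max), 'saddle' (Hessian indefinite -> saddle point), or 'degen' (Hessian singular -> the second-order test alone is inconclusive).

Compute the Hessian H = grad^2 f:
  H = [[-2, 1], [1, 3]]
Verify stationarity: grad f(x*) = H x* + g = (0, 0).
Eigenvalues of H: -2.1926, 3.1926.
Eigenvalues have mixed signs, so H is indefinite -> x* is a saddle point.

saddle


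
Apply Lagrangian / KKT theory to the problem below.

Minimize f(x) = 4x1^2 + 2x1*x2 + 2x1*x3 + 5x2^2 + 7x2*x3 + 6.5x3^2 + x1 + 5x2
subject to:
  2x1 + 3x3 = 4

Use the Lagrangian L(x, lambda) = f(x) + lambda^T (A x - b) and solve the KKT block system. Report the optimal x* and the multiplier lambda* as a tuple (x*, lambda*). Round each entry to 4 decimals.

Form the Lagrangian:
  L(x, lambda) = (1/2) x^T Q x + c^T x + lambda^T (A x - b)
Stationarity (grad_x L = 0): Q x + c + A^T lambda = 0.
Primal feasibility: A x = b.

This gives the KKT block system:
  [ Q   A^T ] [ x     ]   [-c ]
  [ A    0  ] [ lambda ] = [ b ]

Solving the linear system:
  x*      = (0.391, -1.3291, 1.0726)
  lambda* = (-1.8077)
  f(x*)   = 0.4882

x* = (0.391, -1.3291, 1.0726), lambda* = (-1.8077)


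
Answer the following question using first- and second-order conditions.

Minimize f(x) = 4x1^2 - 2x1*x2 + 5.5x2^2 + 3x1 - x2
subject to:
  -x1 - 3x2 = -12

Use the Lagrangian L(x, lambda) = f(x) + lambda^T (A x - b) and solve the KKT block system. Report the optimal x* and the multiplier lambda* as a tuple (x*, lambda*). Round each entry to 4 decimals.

Form the Lagrangian:
  L(x, lambda) = (1/2) x^T Q x + c^T x + lambda^T (A x - b)
Stationarity (grad_x L = 0): Q x + c + A^T lambda = 0.
Primal feasibility: A x = b.

This gives the KKT block system:
  [ Q   A^T ] [ x     ]   [-c ]
  [ A    0  ] [ lambda ] = [ b ]

Solving the linear system:
  x*      = (1.8316, 3.3895)
  lambda* = (10.8737)
  f(x*)   = 66.2947

x* = (1.8316, 3.3895), lambda* = (10.8737)


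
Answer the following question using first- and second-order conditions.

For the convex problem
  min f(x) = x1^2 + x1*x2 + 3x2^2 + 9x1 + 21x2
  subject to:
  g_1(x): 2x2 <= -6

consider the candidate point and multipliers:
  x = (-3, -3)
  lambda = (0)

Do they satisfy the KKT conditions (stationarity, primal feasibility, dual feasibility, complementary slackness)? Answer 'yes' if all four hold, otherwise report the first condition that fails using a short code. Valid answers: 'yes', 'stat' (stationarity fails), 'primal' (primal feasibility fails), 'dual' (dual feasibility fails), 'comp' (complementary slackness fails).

Gradient of f: grad f(x) = Q x + c = (0, 0)
Constraint values g_i(x) = a_i^T x - b_i:
  g_1((-3, -3)) = 0
Stationarity residual: grad f(x) + sum_i lambda_i a_i = (0, 0)
  -> stationarity OK
Primal feasibility (all g_i <= 0): OK
Dual feasibility (all lambda_i >= 0): OK
Complementary slackness (lambda_i * g_i(x) = 0 for all i): OK

Verdict: yes, KKT holds.

yes


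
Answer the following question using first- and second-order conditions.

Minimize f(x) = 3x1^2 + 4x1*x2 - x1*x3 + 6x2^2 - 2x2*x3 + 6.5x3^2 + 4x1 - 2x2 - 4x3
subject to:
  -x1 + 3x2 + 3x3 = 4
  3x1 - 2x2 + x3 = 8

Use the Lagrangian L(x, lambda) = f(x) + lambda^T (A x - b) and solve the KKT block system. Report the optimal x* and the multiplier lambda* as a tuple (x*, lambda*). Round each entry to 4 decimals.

Form the Lagrangian:
  L(x, lambda) = (1/2) x^T Q x + c^T x + lambda^T (A x - b)
Stationarity (grad_x L = 0): Q x + c + A^T lambda = 0.
Primal feasibility: A x = b.

This gives the KKT block system:
  [ Q   A^T ] [ x     ]   [-c ]
  [ A    0  ] [ lambda ] = [ b ]

Solving the linear system:
  x*      = (1.9843, -0.0174, 2.0122)
  lambda* = (-4.6802, -6.1682)
  f(x*)   = 33.9948

x* = (1.9843, -0.0174, 2.0122), lambda* = (-4.6802, -6.1682)


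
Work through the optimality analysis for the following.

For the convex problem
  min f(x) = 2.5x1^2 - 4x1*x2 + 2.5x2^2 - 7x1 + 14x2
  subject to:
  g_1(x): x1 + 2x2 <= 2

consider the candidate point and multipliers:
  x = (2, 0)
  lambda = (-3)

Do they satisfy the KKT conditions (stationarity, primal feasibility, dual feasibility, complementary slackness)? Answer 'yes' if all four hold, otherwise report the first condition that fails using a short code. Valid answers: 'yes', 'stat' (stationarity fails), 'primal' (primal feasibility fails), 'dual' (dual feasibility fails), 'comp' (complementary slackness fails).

Gradient of f: grad f(x) = Q x + c = (3, 6)
Constraint values g_i(x) = a_i^T x - b_i:
  g_1((2, 0)) = 0
Stationarity residual: grad f(x) + sum_i lambda_i a_i = (0, 0)
  -> stationarity OK
Primal feasibility (all g_i <= 0): OK
Dual feasibility (all lambda_i >= 0): FAILS
Complementary slackness (lambda_i * g_i(x) = 0 for all i): OK

Verdict: the first failing condition is dual_feasibility -> dual.

dual


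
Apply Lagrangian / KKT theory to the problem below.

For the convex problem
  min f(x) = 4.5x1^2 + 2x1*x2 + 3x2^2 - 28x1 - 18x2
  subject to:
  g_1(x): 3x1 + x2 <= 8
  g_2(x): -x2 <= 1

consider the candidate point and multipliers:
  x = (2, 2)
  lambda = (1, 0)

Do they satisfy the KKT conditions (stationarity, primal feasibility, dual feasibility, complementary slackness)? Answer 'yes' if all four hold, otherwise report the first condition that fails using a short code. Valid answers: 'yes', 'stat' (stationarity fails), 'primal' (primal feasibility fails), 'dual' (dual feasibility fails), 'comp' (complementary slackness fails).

Gradient of f: grad f(x) = Q x + c = (-6, -2)
Constraint values g_i(x) = a_i^T x - b_i:
  g_1((2, 2)) = 0
  g_2((2, 2)) = -3
Stationarity residual: grad f(x) + sum_i lambda_i a_i = (-3, -1)
  -> stationarity FAILS
Primal feasibility (all g_i <= 0): OK
Dual feasibility (all lambda_i >= 0): OK
Complementary slackness (lambda_i * g_i(x) = 0 for all i): OK

Verdict: the first failing condition is stationarity -> stat.

stat


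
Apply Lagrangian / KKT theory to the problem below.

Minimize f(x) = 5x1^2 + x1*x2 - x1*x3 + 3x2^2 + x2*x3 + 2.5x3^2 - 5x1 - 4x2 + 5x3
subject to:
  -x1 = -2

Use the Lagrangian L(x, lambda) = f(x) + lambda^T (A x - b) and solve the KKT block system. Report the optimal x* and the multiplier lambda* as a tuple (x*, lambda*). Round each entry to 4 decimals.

Form the Lagrangian:
  L(x, lambda) = (1/2) x^T Q x + c^T x + lambda^T (A x - b)
Stationarity (grad_x L = 0): Q x + c + A^T lambda = 0.
Primal feasibility: A x = b.

This gives the KKT block system:
  [ Q   A^T ] [ x     ]   [-c ]
  [ A    0  ] [ lambda ] = [ b ]

Solving the linear system:
  x*      = (2, 0.4483, -0.6897)
  lambda* = (16.1379)
  f(x*)   = 8.5172

x* = (2, 0.4483, -0.6897), lambda* = (16.1379)


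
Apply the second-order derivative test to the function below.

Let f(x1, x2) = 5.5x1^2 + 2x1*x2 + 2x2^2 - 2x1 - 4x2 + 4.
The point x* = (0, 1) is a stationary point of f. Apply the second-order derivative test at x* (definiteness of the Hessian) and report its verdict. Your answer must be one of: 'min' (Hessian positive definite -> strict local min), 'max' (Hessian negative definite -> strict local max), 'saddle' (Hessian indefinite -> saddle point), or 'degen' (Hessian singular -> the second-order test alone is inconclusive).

Compute the Hessian H = grad^2 f:
  H = [[11, 2], [2, 4]]
Verify stationarity: grad f(x*) = H x* + g = (0, 0).
Eigenvalues of H: 3.4689, 11.5311.
Both eigenvalues > 0, so H is positive definite -> x* is a strict local min.

min


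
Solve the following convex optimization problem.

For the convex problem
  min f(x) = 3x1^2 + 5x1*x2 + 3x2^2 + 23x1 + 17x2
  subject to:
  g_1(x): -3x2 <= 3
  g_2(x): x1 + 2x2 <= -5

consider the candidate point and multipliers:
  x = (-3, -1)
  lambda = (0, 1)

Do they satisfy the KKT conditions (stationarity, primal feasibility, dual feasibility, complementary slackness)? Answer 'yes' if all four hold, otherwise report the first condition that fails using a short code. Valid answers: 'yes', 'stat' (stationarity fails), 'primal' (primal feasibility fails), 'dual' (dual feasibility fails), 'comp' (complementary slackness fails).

Gradient of f: grad f(x) = Q x + c = (0, -4)
Constraint values g_i(x) = a_i^T x - b_i:
  g_1((-3, -1)) = 0
  g_2((-3, -1)) = 0
Stationarity residual: grad f(x) + sum_i lambda_i a_i = (1, -2)
  -> stationarity FAILS
Primal feasibility (all g_i <= 0): OK
Dual feasibility (all lambda_i >= 0): OK
Complementary slackness (lambda_i * g_i(x) = 0 for all i): OK

Verdict: the first failing condition is stationarity -> stat.

stat


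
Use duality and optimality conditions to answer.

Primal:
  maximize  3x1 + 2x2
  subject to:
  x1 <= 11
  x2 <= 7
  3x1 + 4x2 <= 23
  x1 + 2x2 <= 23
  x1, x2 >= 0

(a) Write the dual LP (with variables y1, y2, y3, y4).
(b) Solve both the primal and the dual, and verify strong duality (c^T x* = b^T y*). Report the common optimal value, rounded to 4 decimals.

The standard primal-dual pair for 'max c^T x s.t. A x <= b, x >= 0' is:
  Dual:  min b^T y  s.t.  A^T y >= c,  y >= 0.

So the dual LP is:
  minimize  11y1 + 7y2 + 23y3 + 23y4
  subject to:
    y1 + 3y3 + y4 >= 3
    y2 + 4y3 + 2y4 >= 2
    y1, y2, y3, y4 >= 0

Solving the primal: x* = (7.6667, 0).
  primal value c^T x* = 23.
Solving the dual: y* = (0, 0, 1, 0).
  dual value b^T y* = 23.
Strong duality: c^T x* = b^T y*. Confirmed.

23


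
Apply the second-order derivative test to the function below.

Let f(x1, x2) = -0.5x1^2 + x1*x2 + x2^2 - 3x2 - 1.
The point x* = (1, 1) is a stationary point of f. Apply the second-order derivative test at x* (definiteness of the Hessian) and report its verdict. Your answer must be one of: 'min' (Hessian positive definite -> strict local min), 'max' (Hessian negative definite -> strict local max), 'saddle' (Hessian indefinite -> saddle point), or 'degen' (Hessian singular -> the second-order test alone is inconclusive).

Compute the Hessian H = grad^2 f:
  H = [[-1, 1], [1, 2]]
Verify stationarity: grad f(x*) = H x* + g = (0, 0).
Eigenvalues of H: -1.3028, 2.3028.
Eigenvalues have mixed signs, so H is indefinite -> x* is a saddle point.

saddle


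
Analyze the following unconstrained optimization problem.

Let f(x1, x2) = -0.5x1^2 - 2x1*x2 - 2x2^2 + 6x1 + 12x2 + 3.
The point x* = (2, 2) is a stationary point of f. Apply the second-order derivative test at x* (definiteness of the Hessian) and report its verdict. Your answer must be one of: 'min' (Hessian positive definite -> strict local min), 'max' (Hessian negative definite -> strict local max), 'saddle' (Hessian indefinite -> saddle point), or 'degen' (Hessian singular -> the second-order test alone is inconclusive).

Compute the Hessian H = grad^2 f:
  H = [[-1, -2], [-2, -4]]
Verify stationarity: grad f(x*) = H x* + g = (0, 0).
Eigenvalues of H: -5, 0.
H has a zero eigenvalue (singular; negative semidefinite but not definite), so H is neither positive definite, negative definite, nor indefinite. The second-order test alone is inconclusive -> degen.
(Indeed, f is constant along the null direction of H through x*, so x* is not a strict local extremum.)

degen


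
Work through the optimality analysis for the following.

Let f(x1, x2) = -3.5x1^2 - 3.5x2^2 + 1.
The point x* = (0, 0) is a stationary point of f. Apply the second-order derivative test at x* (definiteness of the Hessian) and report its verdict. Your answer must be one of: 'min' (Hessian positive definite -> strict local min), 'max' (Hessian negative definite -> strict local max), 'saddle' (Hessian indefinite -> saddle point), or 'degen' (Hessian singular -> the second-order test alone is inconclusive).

Compute the Hessian H = grad^2 f:
  H = [[-7, 0], [0, -7]]
Verify stationarity: grad f(x*) = H x* + g = (0, 0).
Eigenvalues of H: -7, -7.
Both eigenvalues < 0, so H is negative definite -> x* is a strict local max.

max


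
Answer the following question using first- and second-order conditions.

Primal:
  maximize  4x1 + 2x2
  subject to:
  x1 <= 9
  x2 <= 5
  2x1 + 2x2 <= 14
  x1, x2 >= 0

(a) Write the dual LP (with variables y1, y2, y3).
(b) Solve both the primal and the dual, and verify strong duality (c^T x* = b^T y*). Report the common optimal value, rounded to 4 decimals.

The standard primal-dual pair for 'max c^T x s.t. A x <= b, x >= 0' is:
  Dual:  min b^T y  s.t.  A^T y >= c,  y >= 0.

So the dual LP is:
  minimize  9y1 + 5y2 + 14y3
  subject to:
    y1 + 2y3 >= 4
    y2 + 2y3 >= 2
    y1, y2, y3 >= 0

Solving the primal: x* = (7, 0).
  primal value c^T x* = 28.
Solving the dual: y* = (0, 0, 2).
  dual value b^T y* = 28.
Strong duality: c^T x* = b^T y*. Confirmed.

28


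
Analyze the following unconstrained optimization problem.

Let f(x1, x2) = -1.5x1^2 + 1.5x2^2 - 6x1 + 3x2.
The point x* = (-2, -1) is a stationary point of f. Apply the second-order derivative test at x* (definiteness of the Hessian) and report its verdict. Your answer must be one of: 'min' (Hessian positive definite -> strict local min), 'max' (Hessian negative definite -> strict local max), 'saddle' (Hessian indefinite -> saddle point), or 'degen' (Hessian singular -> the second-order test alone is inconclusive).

Compute the Hessian H = grad^2 f:
  H = [[-3, 0], [0, 3]]
Verify stationarity: grad f(x*) = H x* + g = (0, 0).
Eigenvalues of H: -3, 3.
Eigenvalues have mixed signs, so H is indefinite -> x* is a saddle point.

saddle


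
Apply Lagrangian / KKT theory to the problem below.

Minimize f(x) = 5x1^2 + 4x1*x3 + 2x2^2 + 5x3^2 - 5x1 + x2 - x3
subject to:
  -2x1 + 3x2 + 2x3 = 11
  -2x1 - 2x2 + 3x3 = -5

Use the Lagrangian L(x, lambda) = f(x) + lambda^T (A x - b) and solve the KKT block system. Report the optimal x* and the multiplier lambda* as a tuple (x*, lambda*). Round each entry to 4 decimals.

Form the Lagrangian:
  L(x, lambda) = (1/2) x^T Q x + c^T x + lambda^T (A x - b)
Stationarity (grad_x L = 0): Q x + c + A^T lambda = 0.
Primal feasibility: A x = b.

This gives the KKT block system:
  [ Q   A^T ] [ x     ]   [-c ]
  [ A    0  ] [ lambda ] = [ b ]

Solving the linear system:
  x*      = (-0.1225, 3.2888, 0.4442)
  lambda* = (-3.7208, 1.4965)
  f(x*)   = 25.9342

x* = (-0.1225, 3.2888, 0.4442), lambda* = (-3.7208, 1.4965)


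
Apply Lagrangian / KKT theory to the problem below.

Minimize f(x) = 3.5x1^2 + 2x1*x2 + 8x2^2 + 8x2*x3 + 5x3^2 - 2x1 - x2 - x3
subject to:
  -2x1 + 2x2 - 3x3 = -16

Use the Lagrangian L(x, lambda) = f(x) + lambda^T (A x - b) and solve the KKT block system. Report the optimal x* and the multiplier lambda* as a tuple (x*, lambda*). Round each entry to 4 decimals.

Form the Lagrangian:
  L(x, lambda) = (1/2) x^T Q x + c^T x + lambda^T (A x - b)
Stationarity (grad_x L = 0): Q x + c + A^T lambda = 0.
Primal feasibility: A x = b.

This gives the KKT block system:
  [ Q   A^T ] [ x     ]   [-c ]
  [ A    0  ] [ lambda ] = [ b ]

Solving the linear system:
  x*      = (1.8684, -1.9936, 2.7586)
  lambda* = (3.5459)
  f(x*)   = 26.116

x* = (1.8684, -1.9936, 2.7586), lambda* = (3.5459)


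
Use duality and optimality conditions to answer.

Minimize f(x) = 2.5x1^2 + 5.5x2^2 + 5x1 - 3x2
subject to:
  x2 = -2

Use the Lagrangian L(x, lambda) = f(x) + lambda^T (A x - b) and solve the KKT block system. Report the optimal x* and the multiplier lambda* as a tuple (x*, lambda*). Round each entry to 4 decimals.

Form the Lagrangian:
  L(x, lambda) = (1/2) x^T Q x + c^T x + lambda^T (A x - b)
Stationarity (grad_x L = 0): Q x + c + A^T lambda = 0.
Primal feasibility: A x = b.

This gives the KKT block system:
  [ Q   A^T ] [ x     ]   [-c ]
  [ A    0  ] [ lambda ] = [ b ]

Solving the linear system:
  x*      = (-1, -2)
  lambda* = (25)
  f(x*)   = 25.5

x* = (-1, -2), lambda* = (25)


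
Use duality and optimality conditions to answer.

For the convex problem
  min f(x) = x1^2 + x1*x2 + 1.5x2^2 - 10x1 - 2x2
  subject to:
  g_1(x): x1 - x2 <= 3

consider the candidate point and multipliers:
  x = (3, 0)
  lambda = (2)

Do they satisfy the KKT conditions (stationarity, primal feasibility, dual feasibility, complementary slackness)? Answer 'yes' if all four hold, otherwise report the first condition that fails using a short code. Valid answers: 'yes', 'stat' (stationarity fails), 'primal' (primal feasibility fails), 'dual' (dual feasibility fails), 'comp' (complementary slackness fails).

Gradient of f: grad f(x) = Q x + c = (-4, 1)
Constraint values g_i(x) = a_i^T x - b_i:
  g_1((3, 0)) = 0
Stationarity residual: grad f(x) + sum_i lambda_i a_i = (-2, -1)
  -> stationarity FAILS
Primal feasibility (all g_i <= 0): OK
Dual feasibility (all lambda_i >= 0): OK
Complementary slackness (lambda_i * g_i(x) = 0 for all i): OK

Verdict: the first failing condition is stationarity -> stat.

stat


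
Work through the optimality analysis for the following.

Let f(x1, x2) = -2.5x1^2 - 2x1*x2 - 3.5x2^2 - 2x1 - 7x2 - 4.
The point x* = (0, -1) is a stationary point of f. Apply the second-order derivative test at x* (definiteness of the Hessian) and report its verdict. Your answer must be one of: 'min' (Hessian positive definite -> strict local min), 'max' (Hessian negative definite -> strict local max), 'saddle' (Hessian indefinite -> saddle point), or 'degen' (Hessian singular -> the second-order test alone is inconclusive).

Compute the Hessian H = grad^2 f:
  H = [[-5, -2], [-2, -7]]
Verify stationarity: grad f(x*) = H x* + g = (0, 0).
Eigenvalues of H: -8.2361, -3.7639.
Both eigenvalues < 0, so H is negative definite -> x* is a strict local max.

max


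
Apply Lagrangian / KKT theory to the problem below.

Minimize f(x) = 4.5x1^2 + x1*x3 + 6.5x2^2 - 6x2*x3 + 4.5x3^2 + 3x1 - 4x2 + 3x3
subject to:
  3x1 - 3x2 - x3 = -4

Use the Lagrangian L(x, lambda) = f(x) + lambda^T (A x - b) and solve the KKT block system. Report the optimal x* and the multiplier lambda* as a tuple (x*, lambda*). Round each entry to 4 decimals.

Form the Lagrangian:
  L(x, lambda) = (1/2) x^T Q x + c^T x + lambda^T (A x - b)
Stationarity (grad_x L = 0): Q x + c + A^T lambda = 0.
Primal feasibility: A x = b.

This gives the KKT block system:
  [ Q   A^T ] [ x     ]   [-c ]
  [ A    0  ] [ lambda ] = [ b ]

Solving the linear system:
  x*      = (-0.6407, 0.6127, 0.2399)
  lambda* = (0.842)
  f(x*)   = -0.1426

x* = (-0.6407, 0.6127, 0.2399), lambda* = (0.842)


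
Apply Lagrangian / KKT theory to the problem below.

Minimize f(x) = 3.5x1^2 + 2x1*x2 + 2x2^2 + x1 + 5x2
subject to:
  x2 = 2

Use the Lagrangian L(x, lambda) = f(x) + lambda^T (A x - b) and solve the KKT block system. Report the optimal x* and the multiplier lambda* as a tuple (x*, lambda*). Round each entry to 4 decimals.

Form the Lagrangian:
  L(x, lambda) = (1/2) x^T Q x + c^T x + lambda^T (A x - b)
Stationarity (grad_x L = 0): Q x + c + A^T lambda = 0.
Primal feasibility: A x = b.

This gives the KKT block system:
  [ Q   A^T ] [ x     ]   [-c ]
  [ A    0  ] [ lambda ] = [ b ]

Solving the linear system:
  x*      = (-0.7143, 2)
  lambda* = (-11.5714)
  f(x*)   = 16.2143

x* = (-0.7143, 2), lambda* = (-11.5714)


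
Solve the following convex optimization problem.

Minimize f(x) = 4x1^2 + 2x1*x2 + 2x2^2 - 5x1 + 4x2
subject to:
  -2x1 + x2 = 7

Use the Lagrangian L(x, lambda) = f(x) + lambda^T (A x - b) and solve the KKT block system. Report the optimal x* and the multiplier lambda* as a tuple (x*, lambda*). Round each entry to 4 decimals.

Form the Lagrangian:
  L(x, lambda) = (1/2) x^T Q x + c^T x + lambda^T (A x - b)
Stationarity (grad_x L = 0): Q x + c + A^T lambda = 0.
Primal feasibility: A x = b.

This gives the KKT block system:
  [ Q   A^T ] [ x     ]   [-c ]
  [ A    0  ] [ lambda ] = [ b ]

Solving the linear system:
  x*      = (-2.2812, 2.4375)
  lambda* = (-9.1875)
  f(x*)   = 42.7344

x* = (-2.2812, 2.4375), lambda* = (-9.1875)


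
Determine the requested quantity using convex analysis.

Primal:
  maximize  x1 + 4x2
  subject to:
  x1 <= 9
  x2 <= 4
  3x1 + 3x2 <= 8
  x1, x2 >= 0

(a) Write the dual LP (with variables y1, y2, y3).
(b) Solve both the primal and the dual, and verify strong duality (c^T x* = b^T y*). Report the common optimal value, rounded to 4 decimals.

The standard primal-dual pair for 'max c^T x s.t. A x <= b, x >= 0' is:
  Dual:  min b^T y  s.t.  A^T y >= c,  y >= 0.

So the dual LP is:
  minimize  9y1 + 4y2 + 8y3
  subject to:
    y1 + 3y3 >= 1
    y2 + 3y3 >= 4
    y1, y2, y3 >= 0

Solving the primal: x* = (0, 2.6667).
  primal value c^T x* = 10.6667.
Solving the dual: y* = (0, 0, 1.3333).
  dual value b^T y* = 10.6667.
Strong duality: c^T x* = b^T y*. Confirmed.

10.6667


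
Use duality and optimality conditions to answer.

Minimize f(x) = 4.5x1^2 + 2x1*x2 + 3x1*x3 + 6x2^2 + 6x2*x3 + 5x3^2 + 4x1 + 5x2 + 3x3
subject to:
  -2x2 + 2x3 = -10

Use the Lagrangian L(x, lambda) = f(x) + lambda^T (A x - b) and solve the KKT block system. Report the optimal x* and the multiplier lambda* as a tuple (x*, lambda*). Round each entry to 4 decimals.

Form the Lagrangian:
  L(x, lambda) = (1/2) x^T Q x + c^T x + lambda^T (A x - b)
Stationarity (grad_x L = 0): Q x + c + A^T lambda = 0.
Primal feasibility: A x = b.

This gives the KKT block system:
  [ Q   A^T ] [ x     ]   [-c ]
  [ A    0  ] [ lambda ] = [ b ]

Solving the linear system:
  x*      = (0.0498, 2.1103, -2.8897)
  lambda* = (6.5427)
  f(x*)   = 33.7544

x* = (0.0498, 2.1103, -2.8897), lambda* = (6.5427)


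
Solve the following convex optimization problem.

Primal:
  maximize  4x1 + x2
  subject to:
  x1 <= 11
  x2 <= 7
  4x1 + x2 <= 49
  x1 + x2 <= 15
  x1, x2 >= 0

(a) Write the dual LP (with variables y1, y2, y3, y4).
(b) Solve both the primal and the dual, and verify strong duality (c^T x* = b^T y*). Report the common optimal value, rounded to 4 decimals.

The standard primal-dual pair for 'max c^T x s.t. A x <= b, x >= 0' is:
  Dual:  min b^T y  s.t.  A^T y >= c,  y >= 0.

So the dual LP is:
  minimize  11y1 + 7y2 + 49y3 + 15y4
  subject to:
    y1 + 4y3 + y4 >= 4
    y2 + y3 + y4 >= 1
    y1, y2, y3, y4 >= 0

Solving the primal: x* = (11, 4).
  primal value c^T x* = 48.
Solving the dual: y* = (3, 0, 0, 1).
  dual value b^T y* = 48.
Strong duality: c^T x* = b^T y*. Confirmed.

48


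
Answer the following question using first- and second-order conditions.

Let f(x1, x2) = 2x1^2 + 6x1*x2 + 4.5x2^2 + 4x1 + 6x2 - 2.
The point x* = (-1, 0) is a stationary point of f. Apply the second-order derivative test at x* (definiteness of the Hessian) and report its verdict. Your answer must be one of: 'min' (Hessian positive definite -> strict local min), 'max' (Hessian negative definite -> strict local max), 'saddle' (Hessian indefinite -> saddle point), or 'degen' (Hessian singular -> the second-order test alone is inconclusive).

Compute the Hessian H = grad^2 f:
  H = [[4, 6], [6, 9]]
Verify stationarity: grad f(x*) = H x* + g = (0, 0).
Eigenvalues of H: 0, 13.
H has a zero eigenvalue (singular; positive semidefinite but not definite), so H is neither positive definite, negative definite, nor indefinite. The second-order test alone is inconclusive -> degen.
(Indeed, f is constant along the null direction of H through x*, so x* is not a strict local extremum.)

degen


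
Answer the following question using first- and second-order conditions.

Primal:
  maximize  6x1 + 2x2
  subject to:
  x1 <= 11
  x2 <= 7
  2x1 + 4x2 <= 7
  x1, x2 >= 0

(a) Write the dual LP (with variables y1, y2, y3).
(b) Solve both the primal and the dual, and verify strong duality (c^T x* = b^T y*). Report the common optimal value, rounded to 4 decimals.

The standard primal-dual pair for 'max c^T x s.t. A x <= b, x >= 0' is:
  Dual:  min b^T y  s.t.  A^T y >= c,  y >= 0.

So the dual LP is:
  minimize  11y1 + 7y2 + 7y3
  subject to:
    y1 + 2y3 >= 6
    y2 + 4y3 >= 2
    y1, y2, y3 >= 0

Solving the primal: x* = (3.5, 0).
  primal value c^T x* = 21.
Solving the dual: y* = (0, 0, 3).
  dual value b^T y* = 21.
Strong duality: c^T x* = b^T y*. Confirmed.

21


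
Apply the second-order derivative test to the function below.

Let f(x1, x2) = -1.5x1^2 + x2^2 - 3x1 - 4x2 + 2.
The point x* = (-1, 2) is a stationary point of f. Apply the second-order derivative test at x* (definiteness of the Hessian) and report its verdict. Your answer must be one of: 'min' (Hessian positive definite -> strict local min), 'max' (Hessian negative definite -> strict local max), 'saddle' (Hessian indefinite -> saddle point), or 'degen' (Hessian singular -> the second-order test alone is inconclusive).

Compute the Hessian H = grad^2 f:
  H = [[-3, 0], [0, 2]]
Verify stationarity: grad f(x*) = H x* + g = (0, 0).
Eigenvalues of H: -3, 2.
Eigenvalues have mixed signs, so H is indefinite -> x* is a saddle point.

saddle


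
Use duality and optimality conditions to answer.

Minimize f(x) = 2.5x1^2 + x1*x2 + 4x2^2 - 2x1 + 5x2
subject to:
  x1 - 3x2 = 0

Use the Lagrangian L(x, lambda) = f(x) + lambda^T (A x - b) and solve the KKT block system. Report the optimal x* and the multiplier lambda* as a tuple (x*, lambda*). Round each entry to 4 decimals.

Form the Lagrangian:
  L(x, lambda) = (1/2) x^T Q x + c^T x + lambda^T (A x - b)
Stationarity (grad_x L = 0): Q x + c + A^T lambda = 0.
Primal feasibility: A x = b.

This gives the KKT block system:
  [ Q   A^T ] [ x     ]   [-c ]
  [ A    0  ] [ lambda ] = [ b ]

Solving the linear system:
  x*      = (0.0508, 0.0169)
  lambda* = (1.7288)
  f(x*)   = -0.0085

x* = (0.0508, 0.0169), lambda* = (1.7288)


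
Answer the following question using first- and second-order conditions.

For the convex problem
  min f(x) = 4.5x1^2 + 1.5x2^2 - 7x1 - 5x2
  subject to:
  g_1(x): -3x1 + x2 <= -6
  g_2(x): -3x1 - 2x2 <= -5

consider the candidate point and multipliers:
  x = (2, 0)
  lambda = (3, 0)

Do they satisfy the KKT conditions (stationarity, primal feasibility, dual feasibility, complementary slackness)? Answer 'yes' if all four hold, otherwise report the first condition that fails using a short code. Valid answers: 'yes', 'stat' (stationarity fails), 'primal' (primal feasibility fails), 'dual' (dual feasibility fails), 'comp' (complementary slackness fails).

Gradient of f: grad f(x) = Q x + c = (11, -5)
Constraint values g_i(x) = a_i^T x - b_i:
  g_1((2, 0)) = 0
  g_2((2, 0)) = -1
Stationarity residual: grad f(x) + sum_i lambda_i a_i = (2, -2)
  -> stationarity FAILS
Primal feasibility (all g_i <= 0): OK
Dual feasibility (all lambda_i >= 0): OK
Complementary slackness (lambda_i * g_i(x) = 0 for all i): OK

Verdict: the first failing condition is stationarity -> stat.

stat


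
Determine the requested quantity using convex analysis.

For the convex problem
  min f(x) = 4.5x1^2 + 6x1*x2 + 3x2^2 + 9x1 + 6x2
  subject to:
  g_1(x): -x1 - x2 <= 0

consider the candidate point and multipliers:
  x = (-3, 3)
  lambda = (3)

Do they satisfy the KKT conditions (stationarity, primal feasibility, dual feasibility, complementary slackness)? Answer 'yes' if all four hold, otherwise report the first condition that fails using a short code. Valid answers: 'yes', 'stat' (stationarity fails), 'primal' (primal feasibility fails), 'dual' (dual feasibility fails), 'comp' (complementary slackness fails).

Gradient of f: grad f(x) = Q x + c = (0, 6)
Constraint values g_i(x) = a_i^T x - b_i:
  g_1((-3, 3)) = 0
Stationarity residual: grad f(x) + sum_i lambda_i a_i = (-3, 3)
  -> stationarity FAILS
Primal feasibility (all g_i <= 0): OK
Dual feasibility (all lambda_i >= 0): OK
Complementary slackness (lambda_i * g_i(x) = 0 for all i): OK

Verdict: the first failing condition is stationarity -> stat.

stat


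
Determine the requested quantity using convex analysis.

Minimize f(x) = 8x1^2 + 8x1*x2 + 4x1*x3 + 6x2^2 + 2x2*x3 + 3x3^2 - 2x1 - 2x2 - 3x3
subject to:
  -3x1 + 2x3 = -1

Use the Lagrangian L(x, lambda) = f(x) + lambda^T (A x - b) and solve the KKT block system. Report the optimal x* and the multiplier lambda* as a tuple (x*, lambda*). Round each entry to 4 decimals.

Form the Lagrangian:
  L(x, lambda) = (1/2) x^T Q x + c^T x + lambda^T (A x - b)
Stationarity (grad_x L = 0): Q x + c + A^T lambda = 0.
Primal feasibility: A x = b.

This gives the KKT block system:
  [ Q   A^T ] [ x     ]   [-c ]
  [ A    0  ] [ lambda ] = [ b ]

Solving the linear system:
  x*      = (0.3263, -0.0491, -0.0106)
  lambda* = (0.9284)
  f(x*)   = 0.2029

x* = (0.3263, -0.0491, -0.0106), lambda* = (0.9284)


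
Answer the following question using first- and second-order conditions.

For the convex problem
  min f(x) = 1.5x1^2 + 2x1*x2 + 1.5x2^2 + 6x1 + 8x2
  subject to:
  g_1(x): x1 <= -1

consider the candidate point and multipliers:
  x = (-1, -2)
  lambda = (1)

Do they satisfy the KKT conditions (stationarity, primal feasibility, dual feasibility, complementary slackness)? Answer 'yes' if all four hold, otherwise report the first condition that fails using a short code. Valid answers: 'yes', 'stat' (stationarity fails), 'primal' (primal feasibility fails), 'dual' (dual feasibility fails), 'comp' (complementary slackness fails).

Gradient of f: grad f(x) = Q x + c = (-1, 0)
Constraint values g_i(x) = a_i^T x - b_i:
  g_1((-1, -2)) = 0
Stationarity residual: grad f(x) + sum_i lambda_i a_i = (0, 0)
  -> stationarity OK
Primal feasibility (all g_i <= 0): OK
Dual feasibility (all lambda_i >= 0): OK
Complementary slackness (lambda_i * g_i(x) = 0 for all i): OK

Verdict: yes, KKT holds.

yes


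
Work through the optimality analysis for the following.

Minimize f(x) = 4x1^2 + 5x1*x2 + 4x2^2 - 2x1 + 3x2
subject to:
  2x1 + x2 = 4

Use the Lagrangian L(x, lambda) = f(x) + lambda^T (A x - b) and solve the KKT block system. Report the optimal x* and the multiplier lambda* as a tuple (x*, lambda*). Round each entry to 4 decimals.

Form the Lagrangian:
  L(x, lambda) = (1/2) x^T Q x + c^T x + lambda^T (A x - b)
Stationarity (grad_x L = 0): Q x + c + A^T lambda = 0.
Primal feasibility: A x = b.

This gives the KKT block system:
  [ Q   A^T ] [ x     ]   [-c ]
  [ A    0  ] [ lambda ] = [ b ]

Solving the linear system:
  x*      = (2.6, -1.2)
  lambda* = (-6.4)
  f(x*)   = 8.4

x* = (2.6, -1.2), lambda* = (-6.4)


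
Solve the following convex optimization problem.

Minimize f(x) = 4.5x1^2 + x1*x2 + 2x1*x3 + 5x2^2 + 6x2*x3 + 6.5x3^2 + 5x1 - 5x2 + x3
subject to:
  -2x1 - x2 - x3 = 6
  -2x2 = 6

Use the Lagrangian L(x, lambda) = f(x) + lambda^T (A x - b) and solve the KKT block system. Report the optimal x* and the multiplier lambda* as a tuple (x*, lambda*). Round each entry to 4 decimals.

Form the Lagrangian:
  L(x, lambda) = (1/2) x^T Q x + c^T x + lambda^T (A x - b)
Stationarity (grad_x L = 0): Q x + c + A^T lambda = 0.
Primal feasibility: A x = b.

This gives the KKT block system:
  [ Q   A^T ] [ x     ]   [-c ]
  [ A    0  ] [ lambda ] = [ b ]

Solving the linear system:
  x*      = (-2.0377, -3, 1.0755)
  lambda* = (-7.0943, -11.7453)
  f(x*)   = 59.4623

x* = (-2.0377, -3, 1.0755), lambda* = (-7.0943, -11.7453)


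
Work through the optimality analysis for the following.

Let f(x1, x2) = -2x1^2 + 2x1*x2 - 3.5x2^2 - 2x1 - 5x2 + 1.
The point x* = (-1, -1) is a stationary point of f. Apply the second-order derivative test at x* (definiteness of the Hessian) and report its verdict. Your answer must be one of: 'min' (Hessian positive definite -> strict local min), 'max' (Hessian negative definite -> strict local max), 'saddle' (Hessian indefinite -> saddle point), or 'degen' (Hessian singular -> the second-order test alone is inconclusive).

Compute the Hessian H = grad^2 f:
  H = [[-4, 2], [2, -7]]
Verify stationarity: grad f(x*) = H x* + g = (0, 0).
Eigenvalues of H: -8, -3.
Both eigenvalues < 0, so H is negative definite -> x* is a strict local max.

max


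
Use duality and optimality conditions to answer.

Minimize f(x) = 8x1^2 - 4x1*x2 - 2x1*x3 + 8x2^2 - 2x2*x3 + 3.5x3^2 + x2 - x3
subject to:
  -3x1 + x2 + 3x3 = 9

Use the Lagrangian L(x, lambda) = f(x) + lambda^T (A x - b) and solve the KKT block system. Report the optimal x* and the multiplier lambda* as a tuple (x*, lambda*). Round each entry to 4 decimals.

Form the Lagrangian:
  L(x, lambda) = (1/2) x^T Q x + c^T x + lambda^T (A x - b)
Stationarity (grad_x L = 0): Q x + c + A^T lambda = 0.
Primal feasibility: A x = b.

This gives the KKT block system:
  [ Q   A^T ] [ x     ]   [-c ]
  [ A    0  ] [ lambda ] = [ b ]

Solving the linear system:
  x*      = (-0.5752, 0.4007, 2.2913)
  lambda* = (-5.1293)
  f(x*)   = 22.1365

x* = (-0.5752, 0.4007, 2.2913), lambda* = (-5.1293)


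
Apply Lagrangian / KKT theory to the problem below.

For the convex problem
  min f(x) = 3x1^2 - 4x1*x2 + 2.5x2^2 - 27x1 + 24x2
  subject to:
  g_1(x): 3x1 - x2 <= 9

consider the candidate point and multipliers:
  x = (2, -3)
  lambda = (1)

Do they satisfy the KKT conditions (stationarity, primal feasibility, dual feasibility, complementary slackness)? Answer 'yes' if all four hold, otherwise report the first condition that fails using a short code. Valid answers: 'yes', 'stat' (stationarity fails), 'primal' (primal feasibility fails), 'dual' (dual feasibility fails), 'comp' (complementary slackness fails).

Gradient of f: grad f(x) = Q x + c = (-3, 1)
Constraint values g_i(x) = a_i^T x - b_i:
  g_1((2, -3)) = 0
Stationarity residual: grad f(x) + sum_i lambda_i a_i = (0, 0)
  -> stationarity OK
Primal feasibility (all g_i <= 0): OK
Dual feasibility (all lambda_i >= 0): OK
Complementary slackness (lambda_i * g_i(x) = 0 for all i): OK

Verdict: yes, KKT holds.

yes


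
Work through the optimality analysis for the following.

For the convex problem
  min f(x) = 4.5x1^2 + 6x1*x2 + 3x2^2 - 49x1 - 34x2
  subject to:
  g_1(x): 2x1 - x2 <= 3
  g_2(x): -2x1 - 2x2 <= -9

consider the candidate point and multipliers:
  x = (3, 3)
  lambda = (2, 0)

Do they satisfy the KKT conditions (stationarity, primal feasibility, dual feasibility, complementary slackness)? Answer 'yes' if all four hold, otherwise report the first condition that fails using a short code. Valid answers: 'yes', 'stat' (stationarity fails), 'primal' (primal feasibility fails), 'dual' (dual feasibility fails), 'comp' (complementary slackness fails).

Gradient of f: grad f(x) = Q x + c = (-4, 2)
Constraint values g_i(x) = a_i^T x - b_i:
  g_1((3, 3)) = 0
  g_2((3, 3)) = -3
Stationarity residual: grad f(x) + sum_i lambda_i a_i = (0, 0)
  -> stationarity OK
Primal feasibility (all g_i <= 0): OK
Dual feasibility (all lambda_i >= 0): OK
Complementary slackness (lambda_i * g_i(x) = 0 for all i): OK

Verdict: yes, KKT holds.

yes


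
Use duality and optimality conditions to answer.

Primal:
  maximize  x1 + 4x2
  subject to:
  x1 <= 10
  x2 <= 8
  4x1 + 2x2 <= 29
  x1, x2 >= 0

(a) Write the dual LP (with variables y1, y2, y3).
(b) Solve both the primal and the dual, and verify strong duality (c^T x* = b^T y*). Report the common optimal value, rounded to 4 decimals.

The standard primal-dual pair for 'max c^T x s.t. A x <= b, x >= 0' is:
  Dual:  min b^T y  s.t.  A^T y >= c,  y >= 0.

So the dual LP is:
  minimize  10y1 + 8y2 + 29y3
  subject to:
    y1 + 4y3 >= 1
    y2 + 2y3 >= 4
    y1, y2, y3 >= 0

Solving the primal: x* = (3.25, 8).
  primal value c^T x* = 35.25.
Solving the dual: y* = (0, 3.5, 0.25).
  dual value b^T y* = 35.25.
Strong duality: c^T x* = b^T y*. Confirmed.

35.25


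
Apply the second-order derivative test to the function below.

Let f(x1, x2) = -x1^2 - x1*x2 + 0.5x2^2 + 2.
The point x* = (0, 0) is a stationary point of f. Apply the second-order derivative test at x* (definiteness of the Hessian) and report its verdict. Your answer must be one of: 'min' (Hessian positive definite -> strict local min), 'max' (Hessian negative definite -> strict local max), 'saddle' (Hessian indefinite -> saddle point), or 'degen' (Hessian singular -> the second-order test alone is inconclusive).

Compute the Hessian H = grad^2 f:
  H = [[-2, -1], [-1, 1]]
Verify stationarity: grad f(x*) = H x* + g = (0, 0).
Eigenvalues of H: -2.3028, 1.3028.
Eigenvalues have mixed signs, so H is indefinite -> x* is a saddle point.

saddle


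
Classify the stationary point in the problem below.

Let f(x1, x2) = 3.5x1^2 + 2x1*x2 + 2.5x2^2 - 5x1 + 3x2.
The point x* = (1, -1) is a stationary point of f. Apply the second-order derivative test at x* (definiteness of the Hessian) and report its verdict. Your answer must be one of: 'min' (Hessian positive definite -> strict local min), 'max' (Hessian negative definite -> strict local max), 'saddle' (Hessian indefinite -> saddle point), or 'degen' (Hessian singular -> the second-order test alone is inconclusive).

Compute the Hessian H = grad^2 f:
  H = [[7, 2], [2, 5]]
Verify stationarity: grad f(x*) = H x* + g = (0, 0).
Eigenvalues of H: 3.7639, 8.2361.
Both eigenvalues > 0, so H is positive definite -> x* is a strict local min.

min


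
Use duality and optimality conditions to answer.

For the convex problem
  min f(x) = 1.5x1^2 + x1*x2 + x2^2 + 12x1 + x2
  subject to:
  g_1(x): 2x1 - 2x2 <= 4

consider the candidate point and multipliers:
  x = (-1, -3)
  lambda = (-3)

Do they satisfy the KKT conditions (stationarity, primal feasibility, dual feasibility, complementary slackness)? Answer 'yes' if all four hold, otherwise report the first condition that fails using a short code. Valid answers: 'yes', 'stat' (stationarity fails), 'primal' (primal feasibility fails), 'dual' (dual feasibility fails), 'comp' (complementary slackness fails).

Gradient of f: grad f(x) = Q x + c = (6, -6)
Constraint values g_i(x) = a_i^T x - b_i:
  g_1((-1, -3)) = 0
Stationarity residual: grad f(x) + sum_i lambda_i a_i = (0, 0)
  -> stationarity OK
Primal feasibility (all g_i <= 0): OK
Dual feasibility (all lambda_i >= 0): FAILS
Complementary slackness (lambda_i * g_i(x) = 0 for all i): OK

Verdict: the first failing condition is dual_feasibility -> dual.

dual
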